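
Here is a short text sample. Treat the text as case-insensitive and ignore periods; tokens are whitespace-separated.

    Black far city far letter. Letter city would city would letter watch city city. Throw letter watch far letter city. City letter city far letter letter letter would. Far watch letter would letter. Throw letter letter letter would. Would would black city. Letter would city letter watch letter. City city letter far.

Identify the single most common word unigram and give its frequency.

Unigram frequencies (highest first):
  letter: 18
  city: 12
  would: 8
  far: 6
  watch: 4
  black: 2
  … (1 more, each ≤ 2)

"letter", 18 times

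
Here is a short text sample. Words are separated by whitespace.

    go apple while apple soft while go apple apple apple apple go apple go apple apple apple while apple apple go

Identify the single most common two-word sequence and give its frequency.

Bigram frequencies (highest first):
  apple apple: 6
  go apple: 4
  apple go: 3
  apple while: 2
  while apple: 2
  apple soft: 1
  … (2 more, each ≤ 1)

"apple apple", 6 times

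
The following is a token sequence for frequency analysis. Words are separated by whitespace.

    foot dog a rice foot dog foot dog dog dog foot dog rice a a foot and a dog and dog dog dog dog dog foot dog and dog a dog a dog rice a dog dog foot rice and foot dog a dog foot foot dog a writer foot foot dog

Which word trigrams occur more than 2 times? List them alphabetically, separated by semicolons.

dog a dog; dog dog dog; dog dog foot; dog foot dog; foot dog a

Trigram counts meeting the condition (more than 2 times):
  dog a dog: 3
  dog dog dog: 4
  dog dog foot: 3
  dog foot dog: 3
  foot dog a: 3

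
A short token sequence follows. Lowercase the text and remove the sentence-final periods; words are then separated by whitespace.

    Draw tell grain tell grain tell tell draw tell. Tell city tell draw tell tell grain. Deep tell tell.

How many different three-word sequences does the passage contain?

14

19 tokens → 17 trigram windows in total.
Repeated trigrams (each contributes count−1 duplicates):
  draw tell tell: 2
  tell draw tell: 2
  tell grain tell: 2
3 duplicate windows → 17 − 3 = 14 distinct.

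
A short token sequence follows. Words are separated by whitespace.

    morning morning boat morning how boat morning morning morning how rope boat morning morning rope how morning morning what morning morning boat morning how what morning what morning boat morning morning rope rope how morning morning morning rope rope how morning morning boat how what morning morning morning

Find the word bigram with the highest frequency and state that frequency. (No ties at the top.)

"morning morning", 12 times

Bigram frequencies (highest first):
  morning morning: 12
  boat morning: 5
  morning boat: 4
  what morning: 4
  morning how: 3
  morning rope: 3
  … (9 more, each ≤ 3)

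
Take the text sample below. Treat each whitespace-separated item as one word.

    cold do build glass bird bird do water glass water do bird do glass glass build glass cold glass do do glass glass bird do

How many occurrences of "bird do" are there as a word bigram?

3

Scanning the 24 overlapping bigram windows for "bird do":
  position 6–7: bird do
  position 12–13: bird do
  position 24–25: bird do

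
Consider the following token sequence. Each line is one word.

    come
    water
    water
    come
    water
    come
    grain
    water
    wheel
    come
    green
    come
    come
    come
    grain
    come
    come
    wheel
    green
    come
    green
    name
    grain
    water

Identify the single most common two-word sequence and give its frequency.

Bigram frequencies (highest first):
  come come: 3
  come water: 2
  water come: 2
  come grain: 2
  grain water: 2
  come green: 2
  … (9 more, each ≤ 2)

"come come", 3 times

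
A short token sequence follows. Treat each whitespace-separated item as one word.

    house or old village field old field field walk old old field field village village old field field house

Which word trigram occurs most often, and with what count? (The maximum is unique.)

Trigram frequencies (highest first):
  old field field: 3
  house or old: 1
  or old village: 1
  old village field: 1
  village field old: 1
  field old field: 1
  … (9 more, each ≤ 1)

"old field field", 3 times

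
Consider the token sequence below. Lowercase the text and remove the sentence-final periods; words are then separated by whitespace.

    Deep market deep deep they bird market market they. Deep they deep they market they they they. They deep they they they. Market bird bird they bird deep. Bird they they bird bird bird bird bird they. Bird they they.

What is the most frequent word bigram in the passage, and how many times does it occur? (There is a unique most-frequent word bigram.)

Bigram frequencies (highest first):
  they they: 7
  bird bird: 5
  deep they: 4
  they bird: 4
  bird they: 4
  they deep: 3
  … (10 more, each ≤ 2)

"they they", 7 times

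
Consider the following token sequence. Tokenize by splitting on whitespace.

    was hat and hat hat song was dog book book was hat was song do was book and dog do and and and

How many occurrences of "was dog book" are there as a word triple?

Scanning the 21 overlapping trigram windows for "was dog book":
  position 7–9: was dog book

1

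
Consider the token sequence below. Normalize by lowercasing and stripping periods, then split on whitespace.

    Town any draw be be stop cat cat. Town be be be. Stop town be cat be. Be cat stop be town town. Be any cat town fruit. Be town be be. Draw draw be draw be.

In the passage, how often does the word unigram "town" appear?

Scanning the 37 tokens for "town":
  position 1: town
  position 9: town
  position 14: town
  position 22: town
  position 23: town
  position 27: town
  position 30: town

7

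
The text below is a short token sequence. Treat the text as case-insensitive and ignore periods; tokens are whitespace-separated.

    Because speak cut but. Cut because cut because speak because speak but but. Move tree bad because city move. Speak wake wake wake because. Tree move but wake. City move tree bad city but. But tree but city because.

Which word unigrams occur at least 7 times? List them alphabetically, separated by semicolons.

because; but

Unigram counts meeting the condition (at least 7 times):
  because: 7
  but: 7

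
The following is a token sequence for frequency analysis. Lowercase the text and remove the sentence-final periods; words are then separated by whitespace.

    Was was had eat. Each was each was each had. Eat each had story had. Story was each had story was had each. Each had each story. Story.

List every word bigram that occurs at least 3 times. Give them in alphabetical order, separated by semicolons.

each had; had story; was each

Bigram counts meeting the condition (at least 3 times):
  each had: 4
  had story: 3
  was each: 3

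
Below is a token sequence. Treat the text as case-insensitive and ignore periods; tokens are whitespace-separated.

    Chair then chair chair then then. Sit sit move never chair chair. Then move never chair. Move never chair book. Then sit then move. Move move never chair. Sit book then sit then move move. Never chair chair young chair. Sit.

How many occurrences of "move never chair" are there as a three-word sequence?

5

Scanning the 39 overlapping trigram windows for "move never chair":
  position 9–11: move never chair
  position 14–16: move never chair
  position 17–19: move never chair
  position 26–28: move never chair
  position 35–37: move never chair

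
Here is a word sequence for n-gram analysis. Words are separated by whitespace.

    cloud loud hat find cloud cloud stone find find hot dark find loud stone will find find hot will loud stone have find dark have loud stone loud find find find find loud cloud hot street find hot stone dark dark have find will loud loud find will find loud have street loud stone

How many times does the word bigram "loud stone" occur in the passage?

4

Scanning the 53 overlapping bigram windows for "loud stone":
  position 13–14: loud stone
  position 20–21: loud stone
  position 26–27: loud stone
  position 53–54: loud stone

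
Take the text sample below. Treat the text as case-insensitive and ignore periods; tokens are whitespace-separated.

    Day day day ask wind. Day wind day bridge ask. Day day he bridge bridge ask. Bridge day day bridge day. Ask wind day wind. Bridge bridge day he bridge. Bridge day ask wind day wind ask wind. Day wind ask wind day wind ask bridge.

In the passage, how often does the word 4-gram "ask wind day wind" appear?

5

Scanning the 43 overlapping 4-gram windows for "ask wind day wind":
  position 4–7: ask wind day wind
  position 22–25: ask wind day wind
  position 33–36: ask wind day wind
  position 37–40: ask wind day wind
  position 41–44: ask wind day wind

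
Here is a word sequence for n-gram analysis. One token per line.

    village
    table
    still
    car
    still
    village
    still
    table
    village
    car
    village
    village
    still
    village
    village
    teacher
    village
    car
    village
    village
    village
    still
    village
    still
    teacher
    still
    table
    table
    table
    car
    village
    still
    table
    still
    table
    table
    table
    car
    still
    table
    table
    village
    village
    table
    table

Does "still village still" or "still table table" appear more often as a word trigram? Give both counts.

"still table table" (3 vs 2)

"still village still": 2 occurrences
"still table table": 3 occurrences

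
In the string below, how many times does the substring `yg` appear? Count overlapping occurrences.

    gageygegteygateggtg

Sliding a length-2 window over the 19 characters (18 positions):
  position 5–6: yg
  position 11–12: yg

2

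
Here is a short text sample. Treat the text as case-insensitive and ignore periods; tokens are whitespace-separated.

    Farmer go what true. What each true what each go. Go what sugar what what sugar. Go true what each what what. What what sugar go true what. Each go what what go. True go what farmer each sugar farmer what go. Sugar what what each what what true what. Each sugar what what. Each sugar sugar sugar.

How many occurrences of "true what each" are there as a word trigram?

5

Scanning the 56 overlapping trigram windows for "true what each":
  position 4–6: true what each
  position 7–9: true what each
  position 18–20: true what each
  position 27–29: true what each
  position 49–51: true what each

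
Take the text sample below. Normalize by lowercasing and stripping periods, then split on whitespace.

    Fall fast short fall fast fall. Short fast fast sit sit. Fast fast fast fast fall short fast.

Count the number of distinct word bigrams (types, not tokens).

10

18 tokens → 17 bigram windows in total.
Repeated bigrams (each contributes count−1 duplicates):
  fast fast: 4
  fall fast: 2
  fall short: 2
  fast fall: 2
  short fast: 2
7 duplicate windows → 17 − 7 = 10 distinct.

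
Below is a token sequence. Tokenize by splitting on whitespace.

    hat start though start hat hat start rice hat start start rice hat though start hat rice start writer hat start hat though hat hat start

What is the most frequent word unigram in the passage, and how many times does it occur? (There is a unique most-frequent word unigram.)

Unigram frequencies (highest first):
  hat: 10
  start: 9
  though: 3
  rice: 3
  writer: 1

"hat", 10 times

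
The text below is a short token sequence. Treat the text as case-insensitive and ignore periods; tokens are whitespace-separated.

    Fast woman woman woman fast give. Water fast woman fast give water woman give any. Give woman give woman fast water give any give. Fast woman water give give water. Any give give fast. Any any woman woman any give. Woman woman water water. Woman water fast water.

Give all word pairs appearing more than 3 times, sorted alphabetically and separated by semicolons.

any give; woman woman

Bigram counts meeting the condition (more than 3 times):
  any give: 4
  woman woman: 4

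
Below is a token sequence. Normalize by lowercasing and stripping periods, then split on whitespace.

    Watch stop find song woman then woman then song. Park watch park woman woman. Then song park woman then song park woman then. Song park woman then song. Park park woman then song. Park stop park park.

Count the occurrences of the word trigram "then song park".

Scanning the 35 overlapping trigram windows for "then song park":
  position 8–10: then song park
  position 15–17: then song park
  position 19–21: then song park
  position 23–25: then song park
  position 27–29: then song park
  position 32–34: then song park

6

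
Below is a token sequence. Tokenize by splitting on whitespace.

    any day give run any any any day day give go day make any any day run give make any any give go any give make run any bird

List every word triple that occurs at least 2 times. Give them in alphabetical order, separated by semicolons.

Trigram counts meeting the condition (at least 2 times):
  any any day: 2
  make any any: 2

any any day; make any any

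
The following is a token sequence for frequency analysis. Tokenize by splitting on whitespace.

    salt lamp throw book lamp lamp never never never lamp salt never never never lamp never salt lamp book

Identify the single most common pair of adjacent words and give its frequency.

"never never", 4 times

Bigram frequencies (highest first):
  never never: 4
  salt lamp: 2
  lamp never: 2
  never lamp: 2
  lamp throw: 1
  throw book: 1
  … (6 more, each ≤ 1)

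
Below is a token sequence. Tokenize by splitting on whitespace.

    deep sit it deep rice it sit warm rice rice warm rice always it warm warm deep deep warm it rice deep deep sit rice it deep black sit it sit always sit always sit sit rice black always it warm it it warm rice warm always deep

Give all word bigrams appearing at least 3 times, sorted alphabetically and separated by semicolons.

Bigram counts meeting the condition (at least 3 times):
  it warm: 3
  warm rice: 3

it warm; warm rice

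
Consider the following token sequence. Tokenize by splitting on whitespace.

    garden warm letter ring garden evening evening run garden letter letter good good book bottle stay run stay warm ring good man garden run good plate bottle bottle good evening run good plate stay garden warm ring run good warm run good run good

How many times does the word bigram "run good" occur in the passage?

Scanning the 43 overlapping bigram windows for "run good":
  position 24–25: run good
  position 31–32: run good
  position 38–39: run good
  position 41–42: run good
  position 43–44: run good

5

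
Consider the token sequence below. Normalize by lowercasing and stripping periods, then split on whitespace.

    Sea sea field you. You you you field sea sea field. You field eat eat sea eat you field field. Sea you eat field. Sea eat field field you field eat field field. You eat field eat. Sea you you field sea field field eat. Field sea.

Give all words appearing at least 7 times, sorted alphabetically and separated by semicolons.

eat; field; sea; you

Unigram counts meeting the condition (at least 7 times):
  eat: 9
  field: 17
  sea: 10
  you: 11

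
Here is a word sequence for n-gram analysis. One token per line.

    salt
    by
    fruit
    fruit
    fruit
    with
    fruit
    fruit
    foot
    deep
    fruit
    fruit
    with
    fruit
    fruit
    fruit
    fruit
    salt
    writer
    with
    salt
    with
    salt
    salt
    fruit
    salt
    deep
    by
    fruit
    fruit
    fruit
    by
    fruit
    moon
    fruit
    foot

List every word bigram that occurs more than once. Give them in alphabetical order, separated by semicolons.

by fruit; fruit foot; fruit fruit; fruit salt; fruit with; with fruit; with salt

Bigram counts meeting the condition (more than once):
  by fruit: 3
  fruit foot: 2
  fruit fruit: 9
  fruit salt: 2
  fruit with: 2
  with fruit: 2
  with salt: 2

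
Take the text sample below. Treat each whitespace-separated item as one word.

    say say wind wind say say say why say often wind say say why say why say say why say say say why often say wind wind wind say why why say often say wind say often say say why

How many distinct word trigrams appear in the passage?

23

40 tokens → 38 trigram windows in total.
Repeated trigrams (each contributes count−1 duplicates):
  say say why: 5
  say why say: 4
  often say wind: 2
  say often say: 2
  say say say: 2
  say wind wind: 2
  why say often: 2
  why say say: 2
  … (2 more repeated)
15 duplicate windows → 38 − 15 = 23 distinct.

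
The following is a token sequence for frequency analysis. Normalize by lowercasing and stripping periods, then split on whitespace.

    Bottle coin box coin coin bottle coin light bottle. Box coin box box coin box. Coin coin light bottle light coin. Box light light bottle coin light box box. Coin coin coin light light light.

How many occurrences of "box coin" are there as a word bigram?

Scanning the 34 overlapping bigram windows for "box coin":
  position 3–4: box coin
  position 10–11: box coin
  position 13–14: box coin
  position 15–16: box coin
  position 29–30: box coin

5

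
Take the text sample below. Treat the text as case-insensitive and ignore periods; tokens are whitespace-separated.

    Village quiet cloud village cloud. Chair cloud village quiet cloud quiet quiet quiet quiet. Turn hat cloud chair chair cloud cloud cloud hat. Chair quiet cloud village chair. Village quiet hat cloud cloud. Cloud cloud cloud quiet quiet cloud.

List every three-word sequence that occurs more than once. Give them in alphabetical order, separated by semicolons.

Trigram counts meeting the condition (more than once):
  cloud cloud cloud: 4
  cloud quiet quiet: 2
  quiet cloud village: 2
  quiet quiet quiet: 2
  village quiet cloud: 2

cloud cloud cloud; cloud quiet quiet; quiet cloud village; quiet quiet quiet; village quiet cloud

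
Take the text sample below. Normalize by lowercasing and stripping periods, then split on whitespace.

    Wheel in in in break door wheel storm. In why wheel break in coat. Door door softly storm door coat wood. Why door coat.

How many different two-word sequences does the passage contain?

21

24 tokens → 23 bigram windows in total.
Repeated bigrams (each contributes count−1 duplicates):
  door coat: 2
  in in: 2
2 duplicate windows → 23 − 2 = 21 distinct.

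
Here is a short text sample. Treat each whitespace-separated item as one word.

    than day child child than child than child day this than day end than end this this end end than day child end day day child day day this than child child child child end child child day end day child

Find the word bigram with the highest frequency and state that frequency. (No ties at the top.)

Bigram frequencies (highest first):
  child child: 5
  day child: 4
  than day: 3
  than child: 3
  child day: 3
  child than: 2
  … (13 more, each ≤ 2)

"child child", 5 times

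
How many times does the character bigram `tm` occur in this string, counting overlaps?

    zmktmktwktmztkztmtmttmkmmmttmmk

Sliding a length-2 window over the 31 characters (30 positions):
  position 4–5: tm
  position 10–11: tm
  position 16–17: tm
  position 18–19: tm
  position 21–22: tm
  position 28–29: tm

6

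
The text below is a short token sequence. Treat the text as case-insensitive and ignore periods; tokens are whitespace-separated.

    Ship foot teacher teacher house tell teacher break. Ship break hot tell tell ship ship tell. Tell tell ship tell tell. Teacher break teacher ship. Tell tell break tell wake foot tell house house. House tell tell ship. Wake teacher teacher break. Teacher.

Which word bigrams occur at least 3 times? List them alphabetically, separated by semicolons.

Bigram counts meeting the condition (at least 3 times):
  ship tell: 3
  teacher break: 3
  tell ship: 3
  tell tell: 6

ship tell; teacher break; tell ship; tell tell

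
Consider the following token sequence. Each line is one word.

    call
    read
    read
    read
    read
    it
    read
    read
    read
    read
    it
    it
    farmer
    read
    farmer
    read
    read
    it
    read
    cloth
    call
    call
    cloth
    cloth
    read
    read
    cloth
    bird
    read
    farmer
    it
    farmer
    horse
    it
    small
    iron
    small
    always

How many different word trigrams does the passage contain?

38 tokens → 36 trigram windows in total.
Repeated trigrams (each contributes count−1 duplicates):
  read read read: 4
  read read it: 3
  read it read: 2
6 duplicate windows → 36 − 6 = 30 distinct.

30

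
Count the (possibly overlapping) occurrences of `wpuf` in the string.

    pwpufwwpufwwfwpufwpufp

4

Sliding a length-4 window over the 22 characters (19 positions):
  position 2–5: wpuf
  position 7–10: wpuf
  position 14–17: wpuf
  position 18–21: wpuf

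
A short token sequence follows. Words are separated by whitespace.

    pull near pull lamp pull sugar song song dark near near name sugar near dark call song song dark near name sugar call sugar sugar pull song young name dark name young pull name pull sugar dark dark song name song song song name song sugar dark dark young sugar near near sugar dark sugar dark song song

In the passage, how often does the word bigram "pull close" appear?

0

Scanning the 57 overlapping bigram windows for "pull close":
  (none found)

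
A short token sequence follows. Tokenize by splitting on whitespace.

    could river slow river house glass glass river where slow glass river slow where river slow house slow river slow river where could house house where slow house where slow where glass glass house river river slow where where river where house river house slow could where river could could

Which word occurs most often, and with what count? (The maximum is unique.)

"river", 12 times

Unigram frequencies (highest first):
  river: 12
  slow: 10
  where: 10
  house: 8
  could: 5
  glass: 5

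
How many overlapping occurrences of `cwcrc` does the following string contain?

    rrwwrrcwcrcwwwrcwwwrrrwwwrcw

1

Sliding a length-5 window over the 28 characters (24 positions):
  position 7–11: cwcrc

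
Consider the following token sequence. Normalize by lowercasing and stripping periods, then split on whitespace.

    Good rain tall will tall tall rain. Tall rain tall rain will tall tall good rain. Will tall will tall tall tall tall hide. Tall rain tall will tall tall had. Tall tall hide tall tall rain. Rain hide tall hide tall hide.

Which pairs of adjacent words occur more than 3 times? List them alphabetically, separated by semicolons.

hide tall; rain tall; tall hide; tall rain; tall tall; will tall

Bigram counts meeting the condition (more than 3 times):
  hide tall: 4
  rain tall: 4
  tall hide: 4
  tall rain: 5
  tall tall: 8
  will tall: 5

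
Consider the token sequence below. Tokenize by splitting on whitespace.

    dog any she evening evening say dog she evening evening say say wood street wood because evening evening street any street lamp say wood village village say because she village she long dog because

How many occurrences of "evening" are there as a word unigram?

6

Scanning the 34 tokens for "evening":
  position 4: evening
  position 5: evening
  position 9: evening
  position 10: evening
  position 17: evening
  position 18: evening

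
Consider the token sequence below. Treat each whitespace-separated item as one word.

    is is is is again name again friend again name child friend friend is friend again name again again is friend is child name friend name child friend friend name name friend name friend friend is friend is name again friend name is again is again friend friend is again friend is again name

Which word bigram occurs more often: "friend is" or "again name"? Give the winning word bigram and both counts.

"friend is": 6 occurrences
"again name": 4 occurrences

"friend is" (6 vs 4)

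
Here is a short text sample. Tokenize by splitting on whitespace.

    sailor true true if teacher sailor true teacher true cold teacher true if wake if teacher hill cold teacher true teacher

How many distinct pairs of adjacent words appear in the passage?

21 tokens → 20 bigram windows in total.
Repeated bigrams (each contributes count−1 duplicates):
  teacher true: 3
  cold teacher: 2
  if teacher: 2
  sailor true: 2
  true if: 2
  true teacher: 2
7 duplicate windows → 20 − 7 = 13 distinct.

13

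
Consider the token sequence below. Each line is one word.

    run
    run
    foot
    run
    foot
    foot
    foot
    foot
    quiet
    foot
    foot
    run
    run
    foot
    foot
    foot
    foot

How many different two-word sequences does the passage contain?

17 tokens → 16 bigram windows in total.
Repeated bigrams (each contributes count−1 duplicates):
  foot foot: 7
  run foot: 3
  foot run: 2
  run run: 2
10 duplicate windows → 16 − 10 = 6 distinct.

6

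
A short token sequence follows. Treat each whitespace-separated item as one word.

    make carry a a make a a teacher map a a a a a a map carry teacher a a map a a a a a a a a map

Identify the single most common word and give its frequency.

Unigram frequencies (highest first):
  a: 20
  map: 4
  make: 2
  carry: 2
  teacher: 2

"a", 20 times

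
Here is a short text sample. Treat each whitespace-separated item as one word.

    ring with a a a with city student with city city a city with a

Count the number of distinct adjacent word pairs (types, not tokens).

11

15 tokens → 14 bigram windows in total.
Repeated bigrams (each contributes count−1 duplicates):
  a a: 2
  with a: 2
  with city: 2
3 duplicate windows → 14 − 3 = 11 distinct.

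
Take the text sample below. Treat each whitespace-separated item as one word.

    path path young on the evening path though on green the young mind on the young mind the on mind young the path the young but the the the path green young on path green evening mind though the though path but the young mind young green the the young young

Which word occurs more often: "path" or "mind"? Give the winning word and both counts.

"path": 7 occurrences
"mind": 5 occurrences

"path" (7 vs 5)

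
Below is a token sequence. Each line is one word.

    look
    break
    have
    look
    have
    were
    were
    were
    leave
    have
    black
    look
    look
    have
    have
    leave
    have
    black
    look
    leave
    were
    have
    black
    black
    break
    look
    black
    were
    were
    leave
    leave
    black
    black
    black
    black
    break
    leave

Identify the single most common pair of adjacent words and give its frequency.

Bigram frequencies (highest first):
  black black: 4
  were were: 3
  have black: 3
  look have: 2
  were leave: 2
  leave have: 2
  … (18 more, each ≤ 2)

"black black", 4 times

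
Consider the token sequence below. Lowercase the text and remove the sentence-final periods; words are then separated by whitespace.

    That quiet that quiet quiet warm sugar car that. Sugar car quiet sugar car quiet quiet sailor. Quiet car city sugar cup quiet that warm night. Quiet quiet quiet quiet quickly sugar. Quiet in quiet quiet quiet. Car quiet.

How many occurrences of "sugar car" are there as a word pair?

Scanning the 38 overlapping bigram windows for "sugar car":
  position 7–8: sugar car
  position 10–11: sugar car
  position 13–14: sugar car

3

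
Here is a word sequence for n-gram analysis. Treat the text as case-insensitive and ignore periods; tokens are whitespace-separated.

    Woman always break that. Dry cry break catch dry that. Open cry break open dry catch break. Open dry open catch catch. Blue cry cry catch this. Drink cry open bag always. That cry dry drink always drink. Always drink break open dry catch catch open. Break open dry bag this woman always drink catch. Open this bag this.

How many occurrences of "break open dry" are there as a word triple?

Scanning the 57 overlapping trigram windows for "break open dry":
  position 13–15: break open dry
  position 17–19: break open dry
  position 41–43: break open dry
  position 47–49: break open dry

4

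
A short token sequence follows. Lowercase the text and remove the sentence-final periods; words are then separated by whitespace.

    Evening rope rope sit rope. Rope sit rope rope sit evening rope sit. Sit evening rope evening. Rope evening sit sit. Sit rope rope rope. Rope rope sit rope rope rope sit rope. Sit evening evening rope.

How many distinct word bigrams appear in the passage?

9

37 tokens → 36 bigram windows in total.
Repeated bigrams (each contributes count−1 duplicates):
  rope rope: 9
  rope sit: 7
  evening rope: 5
  sit rope: 5
  sit evening: 3
  sit sit: 3
  rope evening: 2
27 duplicate windows → 36 − 27 = 9 distinct.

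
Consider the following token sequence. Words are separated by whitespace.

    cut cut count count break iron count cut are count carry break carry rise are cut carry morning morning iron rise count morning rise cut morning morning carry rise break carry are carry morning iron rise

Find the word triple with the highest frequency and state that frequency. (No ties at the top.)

"morning iron rise", 2 times

Trigram frequencies (highest first):
  morning iron rise: 2
  cut cut count: 1
  cut count count: 1
  count count break: 1
  count break iron: 1
  break iron count: 1
  … (27 more, each ≤ 1)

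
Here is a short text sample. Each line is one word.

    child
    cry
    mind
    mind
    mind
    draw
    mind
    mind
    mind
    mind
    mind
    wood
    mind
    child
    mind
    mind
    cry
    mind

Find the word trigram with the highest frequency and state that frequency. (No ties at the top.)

"mind mind mind", 4 times

Trigram frequencies (highest first):
  mind mind mind: 4
  child cry mind: 1
  cry mind mind: 1
  mind mind draw: 1
  mind draw mind: 1
  draw mind mind: 1
  … (7 more, each ≤ 1)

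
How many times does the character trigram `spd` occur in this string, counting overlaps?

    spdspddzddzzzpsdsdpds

2

Sliding a length-3 window over the 21 characters (19 positions):
  position 1–3: spd
  position 4–6: spd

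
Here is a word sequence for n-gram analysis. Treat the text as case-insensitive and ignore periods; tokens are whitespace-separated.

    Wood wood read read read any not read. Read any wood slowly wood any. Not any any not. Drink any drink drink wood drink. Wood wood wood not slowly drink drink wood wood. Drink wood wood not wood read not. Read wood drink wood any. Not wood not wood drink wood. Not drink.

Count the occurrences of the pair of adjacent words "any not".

4

Scanning the 52 overlapping bigram windows for "any not":
  position 6–7: any not
  position 14–15: any not
  position 17–18: any not
  position 45–46: any not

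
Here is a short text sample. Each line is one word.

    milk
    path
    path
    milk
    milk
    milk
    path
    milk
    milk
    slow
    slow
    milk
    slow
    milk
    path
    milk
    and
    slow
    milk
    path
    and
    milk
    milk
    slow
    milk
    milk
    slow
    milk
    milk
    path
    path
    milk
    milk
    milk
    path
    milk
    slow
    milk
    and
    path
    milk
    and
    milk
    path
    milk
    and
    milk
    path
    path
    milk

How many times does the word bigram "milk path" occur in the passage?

Scanning the 49 overlapping bigram windows for "milk path":
  position 1–2: milk path
  position 6–7: milk path
  position 14–15: milk path
  position 19–20: milk path
  position 29–30: milk path
  position 34–35: milk path
  position 43–44: milk path
  position 47–48: milk path

8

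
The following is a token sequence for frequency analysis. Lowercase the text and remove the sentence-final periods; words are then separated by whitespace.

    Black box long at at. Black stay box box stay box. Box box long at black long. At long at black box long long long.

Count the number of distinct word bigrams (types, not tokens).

12

25 tokens → 24 bigram windows in total.
Repeated bigrams (each contributes count−1 duplicates):
  long at: 4
  at black: 3
  box box: 3
  box long: 3
  black box: 2
  long long: 2
  stay box: 2
12 duplicate windows → 24 − 12 = 12 distinct.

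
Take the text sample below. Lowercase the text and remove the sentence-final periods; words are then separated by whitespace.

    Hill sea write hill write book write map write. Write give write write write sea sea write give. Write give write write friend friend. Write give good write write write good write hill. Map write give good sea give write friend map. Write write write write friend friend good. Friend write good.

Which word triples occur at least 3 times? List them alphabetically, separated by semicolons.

write give write; write write write

Trigram counts meeting the condition (at least 3 times):
  write give write: 3
  write write write: 4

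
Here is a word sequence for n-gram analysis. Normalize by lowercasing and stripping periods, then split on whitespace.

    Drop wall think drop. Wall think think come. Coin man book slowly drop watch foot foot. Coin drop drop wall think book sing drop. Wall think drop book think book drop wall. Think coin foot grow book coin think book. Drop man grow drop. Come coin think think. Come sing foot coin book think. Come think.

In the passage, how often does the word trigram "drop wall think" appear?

5

Scanning the 54 overlapping trigram windows for "drop wall think":
  position 1–3: drop wall think
  position 4–6: drop wall think
  position 19–21: drop wall think
  position 24–26: drop wall think
  position 31–33: drop wall think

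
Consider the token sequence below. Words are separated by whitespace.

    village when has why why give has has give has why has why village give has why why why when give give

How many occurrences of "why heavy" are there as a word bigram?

0

Scanning the 21 overlapping bigram windows for "why heavy":
  (none found)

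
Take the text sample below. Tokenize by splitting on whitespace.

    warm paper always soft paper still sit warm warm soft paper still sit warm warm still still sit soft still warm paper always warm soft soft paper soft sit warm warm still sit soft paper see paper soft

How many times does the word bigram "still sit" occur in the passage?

Scanning the 37 overlapping bigram windows for "still sit":
  position 6–7: still sit
  position 12–13: still sit
  position 17–18: still sit
  position 32–33: still sit

4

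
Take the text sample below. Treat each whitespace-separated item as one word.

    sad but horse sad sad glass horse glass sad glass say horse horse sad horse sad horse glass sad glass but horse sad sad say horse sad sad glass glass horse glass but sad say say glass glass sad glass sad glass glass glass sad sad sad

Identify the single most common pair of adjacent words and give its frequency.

Bigram frequencies (highest first):
  sad glass: 6
  horse sad: 5
  sad sad: 5
  glass sad: 5
  glass glass: 4
  horse glass: 3
  … (12 more, each ≤ 2)

"sad glass", 6 times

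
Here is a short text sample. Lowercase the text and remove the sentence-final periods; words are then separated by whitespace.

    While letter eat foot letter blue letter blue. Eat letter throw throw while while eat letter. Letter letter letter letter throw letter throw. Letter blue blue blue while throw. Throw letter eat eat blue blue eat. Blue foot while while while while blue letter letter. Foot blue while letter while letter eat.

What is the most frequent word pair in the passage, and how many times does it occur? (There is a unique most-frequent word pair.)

Bigram frequencies (highest first):
  letter letter: 5
  while while: 4
  while letter: 3
  letter eat: 3
  letter blue: 3
  letter throw: 3
  … (20 more, each ≤ 3)

"letter letter", 5 times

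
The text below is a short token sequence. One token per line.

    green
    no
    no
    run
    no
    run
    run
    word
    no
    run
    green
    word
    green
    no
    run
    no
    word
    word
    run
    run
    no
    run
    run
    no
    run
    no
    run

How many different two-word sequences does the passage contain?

13

27 tokens → 26 bigram windows in total.
Repeated bigrams (each contributes count−1 duplicates):
  no run: 7
  run no: 5
  run run: 3
  green no: 2
13 duplicate windows → 26 − 13 = 13 distinct.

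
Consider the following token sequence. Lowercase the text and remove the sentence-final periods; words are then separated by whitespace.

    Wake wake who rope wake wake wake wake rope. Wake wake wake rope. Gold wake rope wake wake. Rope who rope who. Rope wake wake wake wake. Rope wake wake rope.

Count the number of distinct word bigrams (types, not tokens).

31 tokens → 30 bigram windows in total.
Repeated bigrams (each contributes count−1 duplicates):
  wake wake: 11
  wake rope: 6
  rope wake: 5
  who rope: 3
  rope who: 2
22 duplicate windows → 30 − 22 = 8 distinct.

8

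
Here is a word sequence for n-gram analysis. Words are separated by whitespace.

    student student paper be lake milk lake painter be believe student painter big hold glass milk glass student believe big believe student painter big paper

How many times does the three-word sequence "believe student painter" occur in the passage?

2

Scanning the 23 overlapping trigram windows for "believe student painter":
  position 10–12: believe student painter
  position 21–23: believe student painter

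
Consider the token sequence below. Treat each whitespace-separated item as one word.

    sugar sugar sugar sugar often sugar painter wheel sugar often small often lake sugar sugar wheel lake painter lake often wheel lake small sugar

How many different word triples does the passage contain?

24 tokens → 22 trigram windows in total.
Repeated trigrams (each contributes count−1 duplicates):
  sugar sugar sugar: 2
1 duplicate windows → 22 − 1 = 21 distinct.

21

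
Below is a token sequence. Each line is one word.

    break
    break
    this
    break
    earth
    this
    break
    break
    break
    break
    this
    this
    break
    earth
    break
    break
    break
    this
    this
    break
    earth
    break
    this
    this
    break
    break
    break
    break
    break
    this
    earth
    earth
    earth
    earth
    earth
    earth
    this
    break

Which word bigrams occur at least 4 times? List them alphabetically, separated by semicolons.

break break; break this; earth earth; this break

Bigram counts meeting the condition (at least 4 times):
  break break: 10
  break this: 5
  earth earth: 5
  this break: 6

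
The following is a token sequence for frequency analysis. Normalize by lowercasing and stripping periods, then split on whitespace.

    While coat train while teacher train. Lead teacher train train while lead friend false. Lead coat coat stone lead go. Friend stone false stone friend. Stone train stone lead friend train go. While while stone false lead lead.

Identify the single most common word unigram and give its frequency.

Unigram frequencies (highest first):
  lead: 7
  train: 6
  stone: 6
  while: 5
  friend: 4
  coat: 3
  … (3 more, each ≤ 3)

"lead", 7 times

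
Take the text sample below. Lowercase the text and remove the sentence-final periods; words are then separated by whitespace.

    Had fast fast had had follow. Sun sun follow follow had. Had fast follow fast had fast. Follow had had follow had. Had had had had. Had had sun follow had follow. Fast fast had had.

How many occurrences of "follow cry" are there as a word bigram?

0

Scanning the 35 overlapping bigram windows for "follow cry":
  (none found)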